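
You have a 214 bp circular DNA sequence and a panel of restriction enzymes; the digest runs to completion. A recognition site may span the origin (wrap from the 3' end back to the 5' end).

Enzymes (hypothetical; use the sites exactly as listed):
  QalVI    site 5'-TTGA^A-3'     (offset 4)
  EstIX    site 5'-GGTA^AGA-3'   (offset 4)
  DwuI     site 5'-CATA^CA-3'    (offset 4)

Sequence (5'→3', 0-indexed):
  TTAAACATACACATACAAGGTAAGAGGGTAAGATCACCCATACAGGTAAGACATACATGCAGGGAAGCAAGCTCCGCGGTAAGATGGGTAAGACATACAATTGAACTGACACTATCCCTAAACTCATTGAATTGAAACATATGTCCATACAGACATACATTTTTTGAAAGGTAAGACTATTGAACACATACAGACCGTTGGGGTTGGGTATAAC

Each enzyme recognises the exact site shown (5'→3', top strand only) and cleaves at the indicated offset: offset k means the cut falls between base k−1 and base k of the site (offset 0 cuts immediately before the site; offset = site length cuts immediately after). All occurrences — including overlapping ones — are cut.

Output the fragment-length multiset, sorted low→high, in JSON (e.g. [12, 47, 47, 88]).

Site scan:
  QalVI (TTGAA, off=4): starts [100, 126, 131, 163, 179] → cuts [104, 130, 135, 167, 183]
  EstIX (GGTAAGA, off=4): starts [18, 26, 44, 77, 86, 169] → cuts [22, 30, 48, 81, 90, 173]
  DwuI (CATACA, off=4): starts [5, 11, 38, 51, 93, 145, 153, 186] → cuts [9, 15, 42, 55, 97, 149, 157, 190]

All cut coordinates (distinct, sorted): [9, 15, 22, 30, 42, 48, 55, 81, 90, 97, 104, 130, 135, 149, 157, 167, 173, 183, 190]

Fragment lengths:
  9→15: 6 bp
  15→22: 7 bp
  22→30: 8 bp
  30→42: 12 bp
  42→48: 6 bp
  48→55: 7 bp
  55→81: 26 bp
  81→90: 9 bp
  90→97: 7 bp
  97→104: 7 bp
  104→130: 26 bp
  130→135: 5 bp
  135→149: 14 bp
  149→157: 8 bp
  157→167: 10 bp
  167→173: 6 bp
  173→183: 10 bp
  183→190: 7 bp
  190→9 (wrap): 214-190+9 = 33 bp

[5,6,6,6,7,7,7,7,7,8,8,9,10,10,12,14,26,26,33]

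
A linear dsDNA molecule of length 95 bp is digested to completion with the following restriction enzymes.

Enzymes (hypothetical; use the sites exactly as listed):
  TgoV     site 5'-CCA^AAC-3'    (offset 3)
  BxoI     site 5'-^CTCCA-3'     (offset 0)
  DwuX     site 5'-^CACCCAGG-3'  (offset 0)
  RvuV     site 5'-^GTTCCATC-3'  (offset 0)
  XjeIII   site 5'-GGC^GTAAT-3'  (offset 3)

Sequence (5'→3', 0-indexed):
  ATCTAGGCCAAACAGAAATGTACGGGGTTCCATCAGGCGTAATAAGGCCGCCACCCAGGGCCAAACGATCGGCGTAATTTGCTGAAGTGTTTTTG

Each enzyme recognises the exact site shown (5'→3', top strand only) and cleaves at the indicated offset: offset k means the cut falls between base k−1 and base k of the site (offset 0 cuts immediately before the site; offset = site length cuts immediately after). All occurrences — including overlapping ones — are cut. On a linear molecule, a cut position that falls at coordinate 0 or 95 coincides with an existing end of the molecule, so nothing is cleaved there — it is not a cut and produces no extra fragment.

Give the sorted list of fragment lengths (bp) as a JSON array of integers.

Site scan:
  TgoV CCAAAC/3: at [7, 60] ⇒ [10, 63]
  BxoI (CTCCA, off=0): no sites
  DwuX CACCCAGG/0: at [51] ⇒ [51]
  RvuV GTTCCATC/0: at [26] ⇒ [26]
  XjeIII GGCGTAAT/3: at [35, 70] ⇒ [38, 73]

All cut coordinates (distinct, sorted): [10, 26, 38, 51, 63, 73]

Fragments:
  [0,10): 10 bp
  [10,26): 16 bp
  [26,38): 12 bp
  [38,51): 13 bp
  [51,63): 12 bp
  [63,73): 10 bp
  [73,95): 22 bp

[10,10,12,12,13,16,22]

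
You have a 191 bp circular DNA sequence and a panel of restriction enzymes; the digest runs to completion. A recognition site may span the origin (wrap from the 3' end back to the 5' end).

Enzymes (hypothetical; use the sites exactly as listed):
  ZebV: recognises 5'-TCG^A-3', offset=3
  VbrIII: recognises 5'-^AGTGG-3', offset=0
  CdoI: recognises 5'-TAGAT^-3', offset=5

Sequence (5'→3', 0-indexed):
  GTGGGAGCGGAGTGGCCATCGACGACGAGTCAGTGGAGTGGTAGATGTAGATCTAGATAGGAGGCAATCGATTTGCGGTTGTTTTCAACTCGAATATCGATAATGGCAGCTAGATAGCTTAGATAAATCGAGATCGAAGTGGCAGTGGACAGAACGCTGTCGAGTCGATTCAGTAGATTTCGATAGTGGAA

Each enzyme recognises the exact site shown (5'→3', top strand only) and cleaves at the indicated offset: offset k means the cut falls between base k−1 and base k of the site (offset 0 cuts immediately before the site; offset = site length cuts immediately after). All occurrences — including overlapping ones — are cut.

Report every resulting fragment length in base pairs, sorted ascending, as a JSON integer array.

Scan for sites:
  ZebV (TCGA, off=3): starts [18, 67, 89, 96, 127, 133, 159, 164, 179] → cuts [21, 70, 92, 99, 130, 136, 162, 167, 182]
  VbrIII (AGTGG, off=0): starts [10, 31, 36, 137, 143, 184, 190] → cuts [10, 31, 36, 137, 143, 184, 190]
  CdoI (TAGAT, off=5): starts [41, 47, 53, 110, 119, 173] → cuts [46, 52, 58, 115, 124, 178]

Pooled cuts: [10, 21, 31, 36, 46, 52, 58, 70, 92, 99, 115, 124, 130, 136, 137, 143, 162, 167, 178, 182, 184, 190]

Fragments:
  10→21: 11 bp
  21→31: 10 bp
  31→36: 5 bp
  36→46: 10 bp
  46→52: 6 bp
  52→58: 6 bp
  58→70: 12 bp
  70→92: 22 bp
  92→99: 7 bp
  99→115: 16 bp
  115→124: 9 bp
  124→130: 6 bp
  130→136: 6 bp
  136→137: 1 bp
  137→143: 6 bp
  143→162: 19 bp
  162→167: 5 bp
  167→178: 11 bp
  178→182: 4 bp
  182→184: 2 bp
  184→190: 6 bp
  190→10 (wrap): 191-190+10 = 11 bp

[1,2,4,5,5,6,6,6,6,6,6,7,9,10,10,11,11,11,12,16,19,22]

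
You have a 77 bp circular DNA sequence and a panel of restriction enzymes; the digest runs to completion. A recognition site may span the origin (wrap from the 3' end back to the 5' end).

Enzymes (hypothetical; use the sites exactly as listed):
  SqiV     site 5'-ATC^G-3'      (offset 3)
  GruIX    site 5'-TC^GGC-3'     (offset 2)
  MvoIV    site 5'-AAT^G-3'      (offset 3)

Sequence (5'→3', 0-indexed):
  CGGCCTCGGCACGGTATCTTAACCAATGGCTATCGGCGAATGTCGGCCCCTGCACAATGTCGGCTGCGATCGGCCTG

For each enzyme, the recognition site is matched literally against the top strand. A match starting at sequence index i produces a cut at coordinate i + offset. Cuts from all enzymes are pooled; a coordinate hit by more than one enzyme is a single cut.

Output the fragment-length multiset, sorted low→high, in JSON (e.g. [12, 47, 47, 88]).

[3,3,7,7,10,13,14,20]

Site scan:
  SqiV ATCG/3: at [31, 68] ⇒ [34, 71]
  GruIX TCGGC/2: at [5, 32, 42, 59, 69] ⇒ [7, 34, 44, 61, 71]
  MvoIV AATG/3: at [24, 38, 55] ⇒ [27, 41, 58]

Pooled cuts: [7, 27, 34, 41, 44, 58, 61, 71]

Fragments:
  7→27: 20 bp
  27→34: 7 bp
  34→41: 7 bp
  41→44: 3 bp
  44→58: 14 bp
  58→61: 3 bp
  61→71: 10 bp
  71→7 (wrap): 77-71+7 = 13 bp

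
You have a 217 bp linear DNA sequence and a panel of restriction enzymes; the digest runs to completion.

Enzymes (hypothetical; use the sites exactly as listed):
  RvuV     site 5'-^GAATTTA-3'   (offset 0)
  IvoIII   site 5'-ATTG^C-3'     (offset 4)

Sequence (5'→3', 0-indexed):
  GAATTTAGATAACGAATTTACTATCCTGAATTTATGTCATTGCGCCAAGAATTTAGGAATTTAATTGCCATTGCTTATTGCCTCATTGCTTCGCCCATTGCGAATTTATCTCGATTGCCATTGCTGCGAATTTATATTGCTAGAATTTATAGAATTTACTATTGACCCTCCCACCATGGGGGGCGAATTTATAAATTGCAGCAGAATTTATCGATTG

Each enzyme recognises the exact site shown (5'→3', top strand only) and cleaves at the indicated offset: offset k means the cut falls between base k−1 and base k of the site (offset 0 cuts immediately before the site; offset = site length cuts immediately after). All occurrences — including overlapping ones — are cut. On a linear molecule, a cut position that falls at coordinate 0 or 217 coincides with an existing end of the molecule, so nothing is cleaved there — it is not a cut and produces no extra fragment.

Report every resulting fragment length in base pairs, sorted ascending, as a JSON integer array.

Site scan:
  RvuV (GAATTTA, off=0): starts [0, 13, 27, 48, 56, 101, 127, 142, 151, 184, 203] → cuts [13, 27, 48, 56, 101, 127, 142, 151, 184, 203] (position 0 is a terminus of the linear molecule — no cut)
  IvoIII (ATTGC, off=4): starts [38, 63, 69, 76, 84, 96, 113, 119, 135, 194] → cuts [42, 67, 73, 80, 88, 100, 117, 123, 139, 198]

All cut coordinates (distinct, sorted): [13, 27, 42, 48, 56, 67, 73, 80, 88, 100, 101, 117, 123, 127, 139, 142, 151, 184, 198, 203]

Fragment lengths:
  [0,13): 13 bp
  [13,27): 14 bp
  [27,42): 15 bp
  [42,48): 6 bp
  [48,56): 8 bp
  [56,67): 11 bp
  [67,73): 6 bp
  [73,80): 7 bp
  [80,88): 8 bp
  [88,100): 12 bp
  [100,101): 1 bp
  [101,117): 16 bp
  [117,123): 6 bp
  [123,127): 4 bp
  [127,139): 12 bp
  [139,142): 3 bp
  [142,151): 9 bp
  [151,184): 33 bp
  [184,198): 14 bp
  [198,203): 5 bp
  [203,217): 14 bp

[1,3,4,5,6,6,6,7,8,8,9,11,12,12,13,14,14,14,15,16,33]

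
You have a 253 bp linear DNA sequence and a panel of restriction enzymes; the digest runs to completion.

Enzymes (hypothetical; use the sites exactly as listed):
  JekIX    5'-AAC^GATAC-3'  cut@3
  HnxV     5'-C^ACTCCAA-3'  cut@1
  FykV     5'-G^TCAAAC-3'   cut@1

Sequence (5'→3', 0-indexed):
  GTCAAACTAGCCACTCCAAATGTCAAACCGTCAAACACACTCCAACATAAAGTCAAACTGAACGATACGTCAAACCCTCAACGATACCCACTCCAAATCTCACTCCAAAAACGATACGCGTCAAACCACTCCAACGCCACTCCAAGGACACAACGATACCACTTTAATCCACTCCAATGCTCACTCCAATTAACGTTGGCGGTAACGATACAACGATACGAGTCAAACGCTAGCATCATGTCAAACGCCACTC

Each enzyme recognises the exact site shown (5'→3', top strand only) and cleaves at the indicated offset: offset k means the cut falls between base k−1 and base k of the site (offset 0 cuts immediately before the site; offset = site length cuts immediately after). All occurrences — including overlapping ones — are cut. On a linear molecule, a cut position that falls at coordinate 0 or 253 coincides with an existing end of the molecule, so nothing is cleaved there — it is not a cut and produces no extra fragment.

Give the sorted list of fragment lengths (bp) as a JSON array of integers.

Site scan:
  JekIX (AACGATAC, off=3): starts [60, 79, 109, 151, 203, 211] → cuts [63, 82, 112, 154, 206, 214]
  HnxV (CACTCCAA, off=1): starts [11, 37, 88, 100, 126, 137, 169, 181] → cuts [12, 38, 89, 101, 127, 138, 170, 182]
  FykV (GTCAAAC, off=1): starts [0, 21, 29, 51, 68, 119, 221, 239] → cuts [1, 22, 30, 52, 69, 120, 222, 240]

All cut coordinates (distinct, sorted): [1, 12, 22, 30, 38, 52, 63, 69, 82, 89, 101, 112, 120, 127, 138, 154, 170, 182, 206, 214, 222, 240]

Fragment lengths:
  [0,1): 1 bp
  [1,12): 11 bp
  [12,22): 10 bp
  [22,30): 8 bp
  [30,38): 8 bp
  [38,52): 14 bp
  [52,63): 11 bp
  [63,69): 6 bp
  [69,82): 13 bp
  [82,89): 7 bp
  [89,101): 12 bp
  [101,112): 11 bp
  [112,120): 8 bp
  [120,127): 7 bp
  [127,138): 11 bp
  [138,154): 16 bp
  [154,170): 16 bp
  [170,182): 12 bp
  [182,206): 24 bp
  [206,214): 8 bp
  [214,222): 8 bp
  [222,240): 18 bp
  [240,253): 13 bp

[1,6,7,7,8,8,8,8,8,10,11,11,11,11,12,12,13,13,14,16,16,18,24]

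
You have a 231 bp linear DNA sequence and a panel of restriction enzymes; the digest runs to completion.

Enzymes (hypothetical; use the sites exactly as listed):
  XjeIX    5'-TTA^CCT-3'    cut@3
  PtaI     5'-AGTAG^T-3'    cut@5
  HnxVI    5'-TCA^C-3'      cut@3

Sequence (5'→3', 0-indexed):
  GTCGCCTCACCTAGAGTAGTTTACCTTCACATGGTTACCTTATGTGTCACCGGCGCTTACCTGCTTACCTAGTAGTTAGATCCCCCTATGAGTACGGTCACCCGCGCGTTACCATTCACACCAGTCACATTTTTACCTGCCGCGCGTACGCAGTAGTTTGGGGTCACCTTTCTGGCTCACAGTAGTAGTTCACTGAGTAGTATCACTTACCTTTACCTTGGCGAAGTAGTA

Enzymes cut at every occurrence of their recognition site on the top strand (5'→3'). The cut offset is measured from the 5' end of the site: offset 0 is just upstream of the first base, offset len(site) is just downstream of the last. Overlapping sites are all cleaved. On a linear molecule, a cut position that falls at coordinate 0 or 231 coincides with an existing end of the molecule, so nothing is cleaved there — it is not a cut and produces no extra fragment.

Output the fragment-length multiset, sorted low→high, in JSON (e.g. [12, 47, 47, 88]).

Site scan:
  XjeIX (TTACCT, off=3): starts [20, 34, 56, 64, 132, 206, 212] → cuts [23, 37, 59, 67, 135, 209, 215]
  PtaI (AGTAGT, off=5): starts [14, 70, 151, 180, 183, 195, 224] → cuts [19, 75, 156, 185, 188, 200, 229]
  HnxVI (TCAC, off=3): starts [6, 26, 46, 97, 115, 124, 163, 176, 189, 202] → cuts [9, 29, 49, 100, 118, 127, 166, 179, 192, 205]

Pooled cuts: [9, 19, 23, 29, 37, 49, 59, 67, 75, 100, 118, 127, 135, 156, 166, 179, 185, 188, 192, 200, 205, 209, 215, 229]

Fragments:
  [0,9): 9 bp
  [9,19): 10 bp
  [19,23): 4 bp
  [23,29): 6 bp
  [29,37): 8 bp
  [37,49): 12 bp
  [49,59): 10 bp
  [59,67): 8 bp
  [67,75): 8 bp
  [75,100): 25 bp
  [100,118): 18 bp
  [118,127): 9 bp
  [127,135): 8 bp
  [135,156): 21 bp
  [156,166): 10 bp
  [166,179): 13 bp
  [179,185): 6 bp
  [185,188): 3 bp
  [188,192): 4 bp
  [192,200): 8 bp
  [200,205): 5 bp
  [205,209): 4 bp
  [209,215): 6 bp
  [215,229): 14 bp
  [229,231): 2 bp

[2,3,4,4,4,5,6,6,6,8,8,8,8,8,9,9,10,10,10,12,13,14,18,21,25]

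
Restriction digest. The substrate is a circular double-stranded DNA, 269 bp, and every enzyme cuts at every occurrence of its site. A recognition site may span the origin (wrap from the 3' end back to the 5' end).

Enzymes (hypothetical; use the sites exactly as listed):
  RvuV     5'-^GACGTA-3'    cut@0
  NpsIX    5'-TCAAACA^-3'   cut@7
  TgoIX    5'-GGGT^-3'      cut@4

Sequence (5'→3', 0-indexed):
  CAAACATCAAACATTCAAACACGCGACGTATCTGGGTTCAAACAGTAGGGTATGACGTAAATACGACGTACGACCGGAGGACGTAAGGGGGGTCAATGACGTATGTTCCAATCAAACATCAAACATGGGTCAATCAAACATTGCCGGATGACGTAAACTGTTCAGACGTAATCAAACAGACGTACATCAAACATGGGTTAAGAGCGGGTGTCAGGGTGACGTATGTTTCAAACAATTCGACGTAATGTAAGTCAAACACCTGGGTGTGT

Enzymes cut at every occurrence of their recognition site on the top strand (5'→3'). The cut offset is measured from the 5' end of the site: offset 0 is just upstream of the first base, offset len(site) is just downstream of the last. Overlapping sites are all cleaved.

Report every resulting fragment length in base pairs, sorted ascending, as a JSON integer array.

Per-enzyme occurrences:
  RvuV GACGTA/0: at [24, 53, 64, 79, 97, 149, 164, 178, 217, 238] ⇒ [24, 53, 64, 79, 97, 149, 164, 178, 217, 238]
  NpsIX TCAAACA/7: at [6, 14, 37, 111, 118, 133, 171, 186, 227, 251, 268] ⇒ [6, 13, 21, 44, 118, 125, 140, 178, 193, 234, 258]
  TgoIX GGGT/4: at [33, 47, 89, 126, 194, 205, 213, 261] ⇒ [37, 51, 93, 130, 198, 209, 217, 265]

All cut coordinates (distinct, sorted): [6, 13, 21, 24, 37, 44, 51, 53, 64, 79, 93, 97, 118, 125, 130, 140, 149, 164, 178, 193, 198, 209, 217, 234, 238, 258, 265]

Fragment lengths:
  6→13: 7 bp
  13→21: 8 bp
  21→24: 3 bp
  24→37: 13 bp
  37→44: 7 bp
  44→51: 7 bp
  51→53: 2 bp
  53→64: 11 bp
  64→79: 15 bp
  79→93: 14 bp
  93→97: 4 bp
  97→118: 21 bp
  118→125: 7 bp
  125→130: 5 bp
  130→140: 10 bp
  140→149: 9 bp
  149→164: 15 bp
  164→178: 14 bp
  178→193: 15 bp
  193→198: 5 bp
  198→209: 11 bp
  209→217: 8 bp
  217→234: 17 bp
  234→238: 4 bp
  238→258: 20 bp
  258→265: 7 bp
  265→6 (wrap): 269-265+6 = 10 bp

[2,3,4,4,5,5,7,7,7,7,7,8,8,9,10,10,11,11,13,14,14,15,15,15,17,20,21]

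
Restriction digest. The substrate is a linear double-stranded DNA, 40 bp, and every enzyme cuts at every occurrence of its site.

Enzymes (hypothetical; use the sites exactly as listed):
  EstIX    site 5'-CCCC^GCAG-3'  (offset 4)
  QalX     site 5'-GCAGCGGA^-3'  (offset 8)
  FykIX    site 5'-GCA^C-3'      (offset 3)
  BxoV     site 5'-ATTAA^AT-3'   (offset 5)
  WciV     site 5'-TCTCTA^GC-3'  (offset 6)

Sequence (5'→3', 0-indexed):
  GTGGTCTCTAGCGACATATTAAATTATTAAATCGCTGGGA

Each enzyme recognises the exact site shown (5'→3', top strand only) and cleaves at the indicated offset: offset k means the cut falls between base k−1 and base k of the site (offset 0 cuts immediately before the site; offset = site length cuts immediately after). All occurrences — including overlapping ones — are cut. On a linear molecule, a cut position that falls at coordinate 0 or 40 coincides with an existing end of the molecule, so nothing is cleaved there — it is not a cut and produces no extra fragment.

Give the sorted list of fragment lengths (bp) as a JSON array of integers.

[8,10,10,12]

Site scan:
  EstIX (CCCCGCAG, off=4): no sites
  QalX (GCAGCGGA, off=8): no sites
  FykIX (GCAC, off=3): no sites
  BxoV (ATTAAAT, off=5): starts [17, 25] → cuts [22, 30]
  WciV (TCTCTAGC, off=6): starts [4] → cuts [10]

Pooled cuts: [10, 22, 30]

Fragments:
  [0,10): 10 bp
  [10,22): 12 bp
  [22,30): 8 bp
  [30,40): 10 bp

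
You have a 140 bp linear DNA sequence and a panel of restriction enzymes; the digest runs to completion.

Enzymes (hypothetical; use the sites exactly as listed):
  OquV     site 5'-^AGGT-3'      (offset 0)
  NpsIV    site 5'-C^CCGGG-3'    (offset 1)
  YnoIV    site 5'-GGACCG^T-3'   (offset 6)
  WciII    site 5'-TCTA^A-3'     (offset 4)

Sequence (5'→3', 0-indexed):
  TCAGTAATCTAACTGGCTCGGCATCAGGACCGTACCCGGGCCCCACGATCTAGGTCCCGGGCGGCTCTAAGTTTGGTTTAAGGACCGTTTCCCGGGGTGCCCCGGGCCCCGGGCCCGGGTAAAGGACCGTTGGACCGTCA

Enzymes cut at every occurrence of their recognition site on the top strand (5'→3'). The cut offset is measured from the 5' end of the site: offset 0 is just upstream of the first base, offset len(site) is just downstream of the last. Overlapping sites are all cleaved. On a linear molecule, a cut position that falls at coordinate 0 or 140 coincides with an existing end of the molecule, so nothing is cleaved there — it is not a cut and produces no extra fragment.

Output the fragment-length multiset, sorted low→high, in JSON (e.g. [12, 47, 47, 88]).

Per-enzyme occurrences:
  OquV AGGT/0: at [51] ⇒ [51]
  NpsIV CCCGGG/1: at [34, 55, 90, 100, 107, 113] ⇒ [35, 56, 91, 101, 108, 114]
  YnoIV GGACCGT/6: at [26, 81, 123, 131] ⇒ [32, 87, 129, 137]
  WciII TCTAA/4: at [7, 65] ⇒ [11, 69]

Pooled cuts: [11, 32, 35, 51, 56, 69, 87, 91, 101, 108, 114, 129, 137]

Fragments:
  [0,11): 11 bp
  [11,32): 21 bp
  [32,35): 3 bp
  [35,51): 16 bp
  [51,56): 5 bp
  [56,69): 13 bp
  [69,87): 18 bp
  [87,91): 4 bp
  [91,101): 10 bp
  [101,108): 7 bp
  [108,114): 6 bp
  [114,129): 15 bp
  [129,137): 8 bp
  [137,140): 3 bp

[3,3,4,5,6,7,8,10,11,13,15,16,18,21]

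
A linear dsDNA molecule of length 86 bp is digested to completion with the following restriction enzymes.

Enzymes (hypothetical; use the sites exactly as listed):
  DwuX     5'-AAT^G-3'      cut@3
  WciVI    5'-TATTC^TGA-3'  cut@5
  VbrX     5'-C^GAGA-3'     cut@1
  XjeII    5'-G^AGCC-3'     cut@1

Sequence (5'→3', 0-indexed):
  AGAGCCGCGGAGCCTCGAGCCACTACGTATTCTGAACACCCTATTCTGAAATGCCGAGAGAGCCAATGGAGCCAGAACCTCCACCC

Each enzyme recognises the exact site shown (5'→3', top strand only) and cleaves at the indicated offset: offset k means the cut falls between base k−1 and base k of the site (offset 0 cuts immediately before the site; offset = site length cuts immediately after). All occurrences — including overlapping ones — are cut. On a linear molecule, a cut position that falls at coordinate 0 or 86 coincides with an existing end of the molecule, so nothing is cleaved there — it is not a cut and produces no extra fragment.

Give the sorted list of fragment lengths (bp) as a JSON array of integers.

[2,2,3,5,6,7,7,8,14,15,17]

Site scan:
  DwuX (AATG, off=3): starts [49, 64] → cuts [52, 67]
  WciVI (TATTCTGA, off=5): starts [27, 41] → cuts [32, 46]
  VbrX (CGAGA, off=1): starts [54] → cuts [55]
  XjeII (GAGCC, off=1): starts [1, 9, 16, 59, 68] → cuts [2, 10, 17, 60, 69]

All cut coordinates (distinct, sorted): [2, 10, 17, 32, 46, 52, 55, 60, 67, 69]

Fragments:
  [0,2): 2 bp
  [2,10): 8 bp
  [10,17): 7 bp
  [17,32): 15 bp
  [32,46): 14 bp
  [46,52): 6 bp
  [52,55): 3 bp
  [55,60): 5 bp
  [60,67): 7 bp
  [67,69): 2 bp
  [69,86): 17 bp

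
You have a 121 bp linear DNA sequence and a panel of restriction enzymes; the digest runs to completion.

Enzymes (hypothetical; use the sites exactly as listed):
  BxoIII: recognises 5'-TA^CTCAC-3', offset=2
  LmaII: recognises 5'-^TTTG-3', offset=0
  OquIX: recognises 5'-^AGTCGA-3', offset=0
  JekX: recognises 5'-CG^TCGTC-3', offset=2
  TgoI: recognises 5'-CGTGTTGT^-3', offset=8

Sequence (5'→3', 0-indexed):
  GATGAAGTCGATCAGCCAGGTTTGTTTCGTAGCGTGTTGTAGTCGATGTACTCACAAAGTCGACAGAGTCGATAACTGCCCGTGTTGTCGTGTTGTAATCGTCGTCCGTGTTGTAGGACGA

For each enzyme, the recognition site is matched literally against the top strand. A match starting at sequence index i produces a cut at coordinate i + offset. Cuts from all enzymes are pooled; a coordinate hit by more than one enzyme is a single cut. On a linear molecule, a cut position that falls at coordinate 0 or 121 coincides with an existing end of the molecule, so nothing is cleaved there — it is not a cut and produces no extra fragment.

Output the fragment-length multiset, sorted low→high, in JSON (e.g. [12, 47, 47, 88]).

Site scan:
  BxoIII TACTCAC/2: at [48] ⇒ [50]
  LmaII TTTG/0: at [20] ⇒ [20]
  OquIX AGTCGA/0: at [5, 40, 57, 66] ⇒ [5, 40, 57, 66]
  JekX CGTCGTC/2: at [99] ⇒ [101]
  TgoI CGTGTTGT/8: at [32, 80, 88, 106] ⇒ [40, 88, 96, 114]

Pooled cuts: [5, 20, 40, 50, 57, 66, 88, 96, 101, 114]

Fragment lengths:
  [0,5): 5 bp
  [5,20): 15 bp
  [20,40): 20 bp
  [40,50): 10 bp
  [50,57): 7 bp
  [57,66): 9 bp
  [66,88): 22 bp
  [88,96): 8 bp
  [96,101): 5 bp
  [101,114): 13 bp
  [114,121): 7 bp

[5,5,7,7,8,9,10,13,15,20,22]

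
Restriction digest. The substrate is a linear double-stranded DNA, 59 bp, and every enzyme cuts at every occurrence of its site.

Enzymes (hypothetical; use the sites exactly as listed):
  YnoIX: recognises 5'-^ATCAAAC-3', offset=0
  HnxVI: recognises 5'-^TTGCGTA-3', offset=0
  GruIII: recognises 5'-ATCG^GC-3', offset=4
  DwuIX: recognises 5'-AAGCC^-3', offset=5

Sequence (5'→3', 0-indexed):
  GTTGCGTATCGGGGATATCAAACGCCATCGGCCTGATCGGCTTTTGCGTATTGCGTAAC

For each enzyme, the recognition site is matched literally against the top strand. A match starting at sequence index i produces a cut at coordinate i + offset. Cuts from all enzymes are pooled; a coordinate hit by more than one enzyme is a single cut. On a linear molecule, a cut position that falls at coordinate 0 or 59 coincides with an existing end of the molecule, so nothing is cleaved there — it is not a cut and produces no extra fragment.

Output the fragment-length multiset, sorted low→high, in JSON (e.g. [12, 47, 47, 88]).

Per-enzyme occurrences:
  YnoIX (ATCAAAC, off=0): starts [16] → cuts [16]
  HnxVI (TTGCGTA, off=0): starts [1, 43, 50] → cuts [1, 43, 50]
  GruIII (ATCGGC, off=4): starts [26, 35] → cuts [30, 39]
  DwuIX (AAGCC, off=5): no sites

Pooled cuts: [1, 16, 30, 39, 43, 50]

Fragments:
  [0,1): 1 bp
  [1,16): 15 bp
  [16,30): 14 bp
  [30,39): 9 bp
  [39,43): 4 bp
  [43,50): 7 bp
  [50,59): 9 bp

[1,4,7,9,9,14,15]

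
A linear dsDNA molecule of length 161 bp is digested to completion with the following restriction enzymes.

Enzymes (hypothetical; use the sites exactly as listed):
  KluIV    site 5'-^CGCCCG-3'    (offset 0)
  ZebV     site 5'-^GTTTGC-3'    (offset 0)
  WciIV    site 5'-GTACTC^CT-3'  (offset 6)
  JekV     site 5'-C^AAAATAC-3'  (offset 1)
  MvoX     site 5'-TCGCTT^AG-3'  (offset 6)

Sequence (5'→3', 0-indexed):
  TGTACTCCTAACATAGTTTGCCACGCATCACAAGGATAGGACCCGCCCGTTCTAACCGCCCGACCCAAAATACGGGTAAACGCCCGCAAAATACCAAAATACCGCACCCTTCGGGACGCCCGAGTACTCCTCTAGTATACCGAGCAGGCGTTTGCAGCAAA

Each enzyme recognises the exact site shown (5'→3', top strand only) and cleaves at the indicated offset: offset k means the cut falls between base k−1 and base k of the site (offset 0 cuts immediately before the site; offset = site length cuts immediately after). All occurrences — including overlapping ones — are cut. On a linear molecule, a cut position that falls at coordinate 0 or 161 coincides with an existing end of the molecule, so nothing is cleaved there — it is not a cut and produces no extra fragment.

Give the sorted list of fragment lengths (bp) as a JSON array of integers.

Site scan:
  KluIV (CGCCCG, off=0): starts [43, 56, 80, 116] → cuts [43, 56, 80, 116]
  ZebV (GTTTGC, off=0): starts [15, 149] → cuts [15, 149]
  WciIV (GTACTCCT, off=6): starts [1, 123] → cuts [7, 129]
  JekV (CAAAATAC, off=1): starts [65, 86, 94] → cuts [66, 87, 95]
  MvoX (TCGCTTAG, off=6): no sites

Pooled cuts: [7, 15, 43, 56, 66, 80, 87, 95, 116, 129, 149]

Fragment lengths:
  [0,7): 7 bp
  [7,15): 8 bp
  [15,43): 28 bp
  [43,56): 13 bp
  [56,66): 10 bp
  [66,80): 14 bp
  [80,87): 7 bp
  [87,95): 8 bp
  [95,116): 21 bp
  [116,129): 13 bp
  [129,149): 20 bp
  [149,161): 12 bp

[7,7,8,8,10,12,13,13,14,20,21,28]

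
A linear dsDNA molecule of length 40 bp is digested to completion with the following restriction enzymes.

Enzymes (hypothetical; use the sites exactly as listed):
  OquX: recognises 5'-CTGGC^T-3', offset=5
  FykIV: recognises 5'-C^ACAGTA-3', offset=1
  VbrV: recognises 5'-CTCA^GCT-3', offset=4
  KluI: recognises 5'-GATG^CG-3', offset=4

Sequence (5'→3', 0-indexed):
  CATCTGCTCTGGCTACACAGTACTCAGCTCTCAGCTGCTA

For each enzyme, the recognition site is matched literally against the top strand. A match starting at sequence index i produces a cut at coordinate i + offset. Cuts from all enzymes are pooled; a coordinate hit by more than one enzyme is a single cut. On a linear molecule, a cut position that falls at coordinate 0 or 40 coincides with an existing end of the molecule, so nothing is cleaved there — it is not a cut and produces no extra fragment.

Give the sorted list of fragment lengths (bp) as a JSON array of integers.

Per-enzyme occurrences:
  OquX CTGGCT/5: at [8] ⇒ [13]
  FykIV CACAGTA/1: at [15] ⇒ [16]
  VbrV CTCAGCT/4: at [22, 29] ⇒ [26, 33]
  KluI (GATGCG, off=4): no sites

All cut coordinates (distinct, sorted): [13, 16, 26, 33]

Fragment lengths:
  [0,13): 13 bp
  [13,16): 3 bp
  [16,26): 10 bp
  [26,33): 7 bp
  [33,40): 7 bp

[3,7,7,10,13]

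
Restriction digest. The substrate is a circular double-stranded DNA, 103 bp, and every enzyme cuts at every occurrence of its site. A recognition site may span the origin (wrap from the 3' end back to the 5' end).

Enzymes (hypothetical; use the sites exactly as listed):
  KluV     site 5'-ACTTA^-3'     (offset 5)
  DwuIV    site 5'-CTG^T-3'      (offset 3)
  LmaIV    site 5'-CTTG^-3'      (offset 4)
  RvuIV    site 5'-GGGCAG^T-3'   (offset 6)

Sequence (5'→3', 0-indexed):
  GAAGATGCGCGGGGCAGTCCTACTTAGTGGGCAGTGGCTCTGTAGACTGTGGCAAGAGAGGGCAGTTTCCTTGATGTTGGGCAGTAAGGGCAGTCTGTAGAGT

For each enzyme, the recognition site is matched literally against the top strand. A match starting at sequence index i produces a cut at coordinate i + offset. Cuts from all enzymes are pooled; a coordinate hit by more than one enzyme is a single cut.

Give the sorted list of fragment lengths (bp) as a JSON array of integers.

[4,7,8,8,8,9,9,11,16,23]

Scan for sites:
  KluV (ACTTA, off=5): starts [21] → cuts [26]
  DwuIV (CTGT, off=3): starts [39, 46, 94] → cuts [42, 49, 97]
  LmaIV (CTTG, off=4): starts [69] → cuts [73]
  RvuIV (GGGCAGT, off=6): starts [11, 28, 59, 78, 87] → cuts [17, 34, 65, 84, 93]

All cut coordinates (distinct, sorted): [17, 26, 34, 42, 49, 65, 73, 84, 93, 97]

Fragments:
  17→26: 9 bp
  26→34: 8 bp
  34→42: 8 bp
  42→49: 7 bp
  49→65: 16 bp
  65→73: 8 bp
  73→84: 11 bp
  84→93: 9 bp
  93→97: 4 bp
  97→17 (wrap): 103-97+17 = 23 bp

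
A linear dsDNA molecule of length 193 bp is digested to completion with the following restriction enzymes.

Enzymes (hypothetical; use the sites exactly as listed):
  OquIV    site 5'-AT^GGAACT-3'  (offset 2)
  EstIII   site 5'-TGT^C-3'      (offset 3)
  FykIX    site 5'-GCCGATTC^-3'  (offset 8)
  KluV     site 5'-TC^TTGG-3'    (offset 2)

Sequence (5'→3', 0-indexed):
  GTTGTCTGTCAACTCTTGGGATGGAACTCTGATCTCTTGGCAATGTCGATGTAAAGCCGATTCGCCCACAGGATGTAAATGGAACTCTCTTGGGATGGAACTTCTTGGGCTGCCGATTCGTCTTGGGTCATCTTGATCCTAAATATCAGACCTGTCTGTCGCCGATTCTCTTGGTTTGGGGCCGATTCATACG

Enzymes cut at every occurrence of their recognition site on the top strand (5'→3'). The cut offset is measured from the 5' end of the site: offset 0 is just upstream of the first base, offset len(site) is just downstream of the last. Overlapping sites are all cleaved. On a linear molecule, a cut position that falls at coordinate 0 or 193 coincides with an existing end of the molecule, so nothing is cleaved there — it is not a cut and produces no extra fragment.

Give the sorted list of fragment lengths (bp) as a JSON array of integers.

Scan for sites:
  OquIV ATGGAACT/2: at [20, 78, 94] ⇒ [22, 80, 96]
  EstIII TGTC/3: at [2, 6, 43, 152, 156] ⇒ [5, 9, 46, 155, 159]
  FykIX GCCGATTC/8: at [55, 111, 160, 180] ⇒ [63, 119, 168, 188]
  KluV TCTTGG/2: at [13, 34, 87, 102, 120, 168] ⇒ [15, 36, 89, 104, 122, 170]

All cut coordinates (distinct, sorted): [5, 9, 15, 22, 36, 46, 63, 80, 89, 96, 104, 119, 122, 155, 159, 168, 170, 188]

Fragments:
  [0,5): 5 bp
  [5,9): 4 bp
  [9,15): 6 bp
  [15,22): 7 bp
  [22,36): 14 bp
  [36,46): 10 bp
  [46,63): 17 bp
  [63,80): 17 bp
  [80,89): 9 bp
  [89,96): 7 bp
  [96,104): 8 bp
  [104,119): 15 bp
  [119,122): 3 bp
  [122,155): 33 bp
  [155,159): 4 bp
  [159,168): 9 bp
  [168,170): 2 bp
  [170,188): 18 bp
  [188,193): 5 bp

[2,3,4,4,5,5,6,7,7,8,9,9,10,14,15,17,17,18,33]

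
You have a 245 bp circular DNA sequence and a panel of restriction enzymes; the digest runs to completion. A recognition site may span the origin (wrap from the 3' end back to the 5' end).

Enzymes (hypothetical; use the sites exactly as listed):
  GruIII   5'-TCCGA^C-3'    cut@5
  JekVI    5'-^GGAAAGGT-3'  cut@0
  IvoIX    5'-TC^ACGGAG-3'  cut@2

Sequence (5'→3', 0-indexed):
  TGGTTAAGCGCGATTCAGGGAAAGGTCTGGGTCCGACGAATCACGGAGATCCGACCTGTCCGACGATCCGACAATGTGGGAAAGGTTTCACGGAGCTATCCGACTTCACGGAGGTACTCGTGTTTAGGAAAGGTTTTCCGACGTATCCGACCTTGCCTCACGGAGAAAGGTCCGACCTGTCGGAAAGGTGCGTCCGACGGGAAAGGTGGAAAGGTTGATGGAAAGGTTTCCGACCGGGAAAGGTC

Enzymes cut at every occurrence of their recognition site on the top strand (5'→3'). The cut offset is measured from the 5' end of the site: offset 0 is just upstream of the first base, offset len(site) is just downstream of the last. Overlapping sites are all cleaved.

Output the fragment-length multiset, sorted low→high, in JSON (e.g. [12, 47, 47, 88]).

[2,3,4,6,6,7,8,8,9,9,9,11,12,12,14,14,15,16,16,18,19,27]

Per-enzyme occurrences:
  GruIII TCCGAC/5: at [31, 49, 58, 66, 98, 136, 145, 170, 192, 228] ⇒ [36, 54, 63, 71, 103, 141, 150, 175, 197, 233]
  JekVI GGAAAGGT/0: at [18, 78, 126, 181, 199, 207, 219, 236] ⇒ [18, 78, 126, 181, 199, 207, 219, 236]
  IvoIX TCACGGAG/2: at [40, 87, 105, 157] ⇒ [42, 89, 107, 159]

Pooled cuts: [18, 36, 42, 54, 63, 71, 78, 89, 103, 107, 126, 141, 150, 159, 175, 181, 197, 199, 207, 219, 233, 236]

Fragment lengths:
  18→36: 18 bp
  36→42: 6 bp
  42→54: 12 bp
  54→63: 9 bp
  63→71: 8 bp
  71→78: 7 bp
  78→89: 11 bp
  89→103: 14 bp
  103→107: 4 bp
  107→126: 19 bp
  126→141: 15 bp
  141→150: 9 bp
  150→159: 9 bp
  159→175: 16 bp
  175→181: 6 bp
  181→197: 16 bp
  197→199: 2 bp
  199→207: 8 bp
  207→219: 12 bp
  219→233: 14 bp
  233→236: 3 bp
  236→18 (wrap): 245-236+18 = 27 bp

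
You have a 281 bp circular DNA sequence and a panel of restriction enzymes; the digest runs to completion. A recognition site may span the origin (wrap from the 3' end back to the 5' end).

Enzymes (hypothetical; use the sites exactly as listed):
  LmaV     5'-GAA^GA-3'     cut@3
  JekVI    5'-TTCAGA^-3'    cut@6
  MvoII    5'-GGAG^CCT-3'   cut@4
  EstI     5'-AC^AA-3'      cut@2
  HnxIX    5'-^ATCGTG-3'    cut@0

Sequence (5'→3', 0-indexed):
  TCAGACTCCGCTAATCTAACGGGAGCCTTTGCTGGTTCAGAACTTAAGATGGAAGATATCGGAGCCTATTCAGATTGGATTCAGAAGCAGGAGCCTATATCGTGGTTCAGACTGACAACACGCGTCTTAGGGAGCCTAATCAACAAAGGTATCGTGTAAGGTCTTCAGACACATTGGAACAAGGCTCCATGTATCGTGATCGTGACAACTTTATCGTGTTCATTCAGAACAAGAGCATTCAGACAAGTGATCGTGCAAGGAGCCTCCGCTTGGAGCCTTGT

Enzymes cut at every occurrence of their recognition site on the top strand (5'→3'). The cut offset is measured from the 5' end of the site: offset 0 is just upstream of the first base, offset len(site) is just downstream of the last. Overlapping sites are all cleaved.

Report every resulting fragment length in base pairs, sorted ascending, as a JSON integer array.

[1,2,5,5,5,6,6,6,8,8,10,10,10,11,11,11,12,13,13,13,13,13,16,16,18,19,20]

Per-enzyme occurrences:
  LmaV (GAAGA, off=3): starts [51] → cuts [54]
  JekVI (TTCAGA, off=6): starts [35, 68, 79, 105, 163, 222, 237, 280] → cuts [5, 41, 74, 85, 111, 169, 228, 243]
  MvoII (GGAGCCT, off=4): starts [21, 60, 89, 130, 258, 271] → cuts [25, 64, 93, 134, 262, 275]
  EstI (ACAA, off=2): starts [114, 142, 178, 204, 228, 242] → cuts [116, 144, 180, 206, 230, 244]
  HnxIX (ATCGTG, off=0): starts [98, 150, 192, 198, 212, 249] → cuts [98, 150, 192, 198, 212, 249]

Pooled cuts: [5, 25, 41, 54, 64, 74, 85, 93, 98, 111, 116, 134, 144, 150, 169, 180, 192, 198, 206, 212, 228, 230, 243, 244, 249, 262, 275]

Fragment lengths:
  5→25: 20 bp
  25→41: 16 bp
  41→54: 13 bp
  54→64: 10 bp
  64→74: 10 bp
  74→85: 11 bp
  85→93: 8 bp
  93→98: 5 bp
  98→111: 13 bp
  111→116: 5 bp
  116→134: 18 bp
  134→144: 10 bp
  144→150: 6 bp
  150→169: 19 bp
  169→180: 11 bp
  180→192: 12 bp
  192→198: 6 bp
  198→206: 8 bp
  206→212: 6 bp
  212→228: 16 bp
  228→230: 2 bp
  230→243: 13 bp
  243→244: 1 bp
  244→249: 5 bp
  249→262: 13 bp
  262→275: 13 bp
  275→5 (wrap): 281-275+5 = 11 bp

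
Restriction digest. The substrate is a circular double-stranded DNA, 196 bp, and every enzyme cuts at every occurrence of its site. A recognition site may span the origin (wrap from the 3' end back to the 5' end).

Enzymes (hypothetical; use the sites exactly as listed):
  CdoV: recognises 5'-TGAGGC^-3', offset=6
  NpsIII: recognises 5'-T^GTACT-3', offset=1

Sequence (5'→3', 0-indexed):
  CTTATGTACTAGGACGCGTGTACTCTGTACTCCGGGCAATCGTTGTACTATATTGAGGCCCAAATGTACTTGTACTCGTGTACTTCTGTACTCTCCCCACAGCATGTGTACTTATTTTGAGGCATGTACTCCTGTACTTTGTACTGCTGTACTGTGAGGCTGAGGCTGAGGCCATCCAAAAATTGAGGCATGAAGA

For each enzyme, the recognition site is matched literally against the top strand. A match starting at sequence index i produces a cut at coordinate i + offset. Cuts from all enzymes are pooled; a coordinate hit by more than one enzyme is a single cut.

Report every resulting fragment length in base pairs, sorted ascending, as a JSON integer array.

Site scan:
  CdoV (TGAGGC, off=6): starts [53, 117, 154, 160, 166, 183] → cuts [59, 123, 160, 166, 172, 189]
  NpsIII (TGTACT, off=1): starts [4, 18, 25, 43, 64, 70, 78, 86, 106, 124, 132, 139, 147] → cuts [5, 19, 26, 44, 65, 71, 79, 87, 107, 125, 133, 140, 148]

Pooled cuts: [5, 19, 26, 44, 59, 65, 71, 79, 87, 107, 123, 125, 133, 140, 148, 160, 166, 172, 189]

Fragments:
  5→19: 14 bp
  19→26: 7 bp
  26→44: 18 bp
  44→59: 15 bp
  59→65: 6 bp
  65→71: 6 bp
  71→79: 8 bp
  79→87: 8 bp
  87→107: 20 bp
  107→123: 16 bp
  123→125: 2 bp
  125→133: 8 bp
  133→140: 7 bp
  140→148: 8 bp
  148→160: 12 bp
  160→166: 6 bp
  166→172: 6 bp
  172→189: 17 bp
  189→5 (wrap): 196-189+5 = 12 bp

[2,6,6,6,6,7,7,8,8,8,8,12,12,14,15,16,17,18,20]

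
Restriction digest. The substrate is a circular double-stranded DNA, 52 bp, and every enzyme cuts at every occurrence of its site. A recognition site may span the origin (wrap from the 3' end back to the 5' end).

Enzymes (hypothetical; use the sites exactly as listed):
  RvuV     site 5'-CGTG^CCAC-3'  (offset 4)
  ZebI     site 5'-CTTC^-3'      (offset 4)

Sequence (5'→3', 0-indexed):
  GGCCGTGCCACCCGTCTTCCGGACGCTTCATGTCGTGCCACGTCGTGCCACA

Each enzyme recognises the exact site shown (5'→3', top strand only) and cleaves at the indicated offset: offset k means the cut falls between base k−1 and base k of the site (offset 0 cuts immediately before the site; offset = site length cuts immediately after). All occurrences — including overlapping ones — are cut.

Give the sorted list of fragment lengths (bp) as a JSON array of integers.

[8,10,10,12,12]

Scan for sites:
  RvuV CGTGCCAC/4: at [3, 33, 43] ⇒ [7, 37, 47]
  ZebI CTTC/4: at [15, 25] ⇒ [19, 29]

Pooled cuts: [7, 19, 29, 37, 47]

Fragment lengths:
  7→19: 12 bp
  19→29: 10 bp
  29→37: 8 bp
  37→47: 10 bp
  47→7 (wrap): 52-47+7 = 12 bp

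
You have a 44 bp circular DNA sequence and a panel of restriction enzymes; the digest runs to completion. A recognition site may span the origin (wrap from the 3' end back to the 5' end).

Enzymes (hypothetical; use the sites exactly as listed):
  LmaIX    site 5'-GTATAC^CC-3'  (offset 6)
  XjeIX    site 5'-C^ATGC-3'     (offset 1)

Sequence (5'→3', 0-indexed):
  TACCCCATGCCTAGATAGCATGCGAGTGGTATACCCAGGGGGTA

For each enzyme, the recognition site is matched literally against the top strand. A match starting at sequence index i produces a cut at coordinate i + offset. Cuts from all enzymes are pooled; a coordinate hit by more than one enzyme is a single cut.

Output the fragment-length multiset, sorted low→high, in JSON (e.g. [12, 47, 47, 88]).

Per-enzyme occurrences:
  LmaIX GTATACCC/6: at [28, 41] ⇒ [3, 34]
  XjeIX CATGC/1: at [5, 18] ⇒ [6, 19]

Pooled cuts: [3, 6, 19, 34]

Fragment lengths:
  3→6: 3 bp
  6→19: 13 bp
  19→34: 15 bp
  34→3 (wrap): 44-34+3 = 13 bp

[3,13,13,15]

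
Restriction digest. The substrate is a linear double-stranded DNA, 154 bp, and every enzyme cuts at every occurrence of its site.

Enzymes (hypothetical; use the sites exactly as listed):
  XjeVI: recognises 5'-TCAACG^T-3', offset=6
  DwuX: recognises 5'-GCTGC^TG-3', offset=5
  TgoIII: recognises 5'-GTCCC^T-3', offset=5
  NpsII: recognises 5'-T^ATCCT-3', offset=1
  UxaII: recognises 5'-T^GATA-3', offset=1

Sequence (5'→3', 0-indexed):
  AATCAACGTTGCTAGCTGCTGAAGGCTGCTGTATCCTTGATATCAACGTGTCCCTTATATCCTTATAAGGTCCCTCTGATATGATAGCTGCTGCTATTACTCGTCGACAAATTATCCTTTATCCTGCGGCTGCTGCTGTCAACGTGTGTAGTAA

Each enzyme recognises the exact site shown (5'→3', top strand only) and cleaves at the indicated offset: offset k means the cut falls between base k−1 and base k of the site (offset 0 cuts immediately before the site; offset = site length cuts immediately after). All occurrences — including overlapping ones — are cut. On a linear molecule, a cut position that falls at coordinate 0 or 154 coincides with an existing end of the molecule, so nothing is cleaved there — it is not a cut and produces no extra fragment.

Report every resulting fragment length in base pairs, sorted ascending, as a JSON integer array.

[3,3,3,4,5,6,6,7,8,8,9,10,10,10,11,13,16,22]

Per-enzyme occurrences:
  XjeVI (TCAACGT, off=6): starts [2, 42, 138] → cuts [8, 48, 144]
  DwuX (GCTGCTG, off=5): starts [14, 24, 86, 128, 131] → cuts [19, 29, 91, 133, 136]
  TgoIII (GTCCCT, off=5): starts [49, 69] → cuts [54, 74]
  NpsII (TATCCT, off=1): starts [31, 57, 112, 119] → cuts [32, 58, 113, 120]
  UxaII (TGATA, off=1): starts [37, 76, 81] → cuts [38, 77, 82]

All cut coordinates (distinct, sorted): [8, 19, 29, 32, 38, 48, 54, 58, 74, 77, 82, 91, 113, 120, 133, 136, 144]

Fragments:
  [0,8): 8 bp
  [8,19): 11 bp
  [19,29): 10 bp
  [29,32): 3 bp
  [32,38): 6 bp
  [38,48): 10 bp
  [48,54): 6 bp
  [54,58): 4 bp
  [58,74): 16 bp
  [74,77): 3 bp
  [77,82): 5 bp
  [82,91): 9 bp
  [91,113): 22 bp
  [113,120): 7 bp
  [120,133): 13 bp
  [133,136): 3 bp
  [136,144): 8 bp
  [144,154): 10 bp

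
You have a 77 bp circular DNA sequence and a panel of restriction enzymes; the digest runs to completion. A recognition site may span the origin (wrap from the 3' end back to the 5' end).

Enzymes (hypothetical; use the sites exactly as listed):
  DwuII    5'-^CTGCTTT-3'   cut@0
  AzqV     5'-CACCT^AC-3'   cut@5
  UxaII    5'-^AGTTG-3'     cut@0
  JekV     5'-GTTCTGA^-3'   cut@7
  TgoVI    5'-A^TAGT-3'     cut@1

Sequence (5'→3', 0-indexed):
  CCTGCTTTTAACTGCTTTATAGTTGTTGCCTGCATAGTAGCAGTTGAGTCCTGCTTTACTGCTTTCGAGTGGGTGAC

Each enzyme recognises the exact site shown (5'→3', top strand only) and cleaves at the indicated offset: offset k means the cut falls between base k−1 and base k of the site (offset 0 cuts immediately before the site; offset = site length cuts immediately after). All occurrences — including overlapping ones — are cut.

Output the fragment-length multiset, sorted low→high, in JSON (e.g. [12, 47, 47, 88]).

[1,7,8,8,9,10,14,20]

Per-enzyme occurrences:
  DwuII (CTGCTTT, off=0): starts [1, 11, 50, 58] → cuts [1, 11, 50, 58]
  AzqV (CACCTAC, off=5): no sites
  UxaII (AGTTG, off=0): starts [20, 41] → cuts [20, 41]
  JekV (GTTCTGA, off=7): no sites
  TgoVI (ATAGT, off=1): starts [18, 33] → cuts [19, 34]

Pooled cuts: [1, 11, 19, 20, 34, 41, 50, 58]

Fragment lengths:
  1→11: 10 bp
  11→19: 8 bp
  19→20: 1 bp
  20→34: 14 bp
  34→41: 7 bp
  41→50: 9 bp
  50→58: 8 bp
  58→1 (wrap): 77-58+1 = 20 bp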